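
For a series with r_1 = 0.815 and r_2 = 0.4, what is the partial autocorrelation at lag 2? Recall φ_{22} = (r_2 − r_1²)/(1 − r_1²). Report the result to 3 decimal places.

-0.787

φ_{22} = (r_2 − r_1²) / (1 − r_1²)
r_1² = (0.815)² = 0.664225
Numerator = 0.4 − 0.6642 = -0.2642; denominator = 1 − 0.6642 = 0.3358
φ_{22} = -0.2642 / 0.3358 = -0.787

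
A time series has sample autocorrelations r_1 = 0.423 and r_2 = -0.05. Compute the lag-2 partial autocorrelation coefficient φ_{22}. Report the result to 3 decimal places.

-0.279

φ_{22} = (r_2 − r_1²) / (1 − r_1²)
r_1² = (0.423)² = 0.178929
Numerator = -0.05 − 0.1789 = -0.2289; denominator = 1 − 0.1789 = 0.8211
φ_{22} = -0.2289 / 0.8211 = -0.279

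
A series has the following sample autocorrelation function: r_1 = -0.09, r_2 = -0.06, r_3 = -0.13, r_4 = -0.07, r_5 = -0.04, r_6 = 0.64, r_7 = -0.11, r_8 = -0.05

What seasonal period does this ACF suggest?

6

The largest autocorrelation is r_6 = 0.64; the remaining lags stay at or below -0.04.
The dominant spike at lag 6 indicates a seasonal period of 6.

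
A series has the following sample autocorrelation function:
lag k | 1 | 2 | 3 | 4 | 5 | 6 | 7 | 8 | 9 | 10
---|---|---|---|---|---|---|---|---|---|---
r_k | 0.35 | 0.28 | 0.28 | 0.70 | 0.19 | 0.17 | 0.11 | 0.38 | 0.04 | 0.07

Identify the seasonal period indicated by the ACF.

4

The largest autocorrelation is r_4 = 0.70, with a weaker echo at lag 8 (0.38); the remaining lags stay at or below 0.35. The elevated value at lag 1 (0.35), dropping to 0.28 at lag 2, reflects decaying short-term dependence rather than seasonality.
The dominant spike at lag 4 indicates a seasonal period of 4.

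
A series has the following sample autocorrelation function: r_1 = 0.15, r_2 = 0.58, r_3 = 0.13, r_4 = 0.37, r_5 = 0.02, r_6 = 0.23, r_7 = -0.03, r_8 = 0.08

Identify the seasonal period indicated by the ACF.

The largest autocorrelation is r_2 = 0.58, with weaker echoes at lags 4 (0.37) and 6 (0.23); the remaining lags stay at or below 0.15.
The dominant spike at lag 2 indicates a seasonal period of 2.

2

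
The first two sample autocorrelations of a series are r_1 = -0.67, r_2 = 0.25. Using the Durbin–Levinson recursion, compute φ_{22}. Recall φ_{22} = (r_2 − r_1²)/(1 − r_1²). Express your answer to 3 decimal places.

φ_{22} = (r_2 − r_1²) / (1 − r_1²)
r_1² = (-0.67)² = 0.4489
Numerator = 0.25 − 0.4489 = -0.1989; denominator = 1 − 0.4489 = 0.5511
φ_{22} = -0.1989 / 0.5511 = -0.361

-0.361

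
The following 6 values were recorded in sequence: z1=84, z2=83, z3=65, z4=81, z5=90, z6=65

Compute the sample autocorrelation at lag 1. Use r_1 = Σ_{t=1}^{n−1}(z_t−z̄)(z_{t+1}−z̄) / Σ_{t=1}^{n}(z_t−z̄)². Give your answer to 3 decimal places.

Mean z̄ = (84 + 83 + 65 + 81 + 90 + 65)/6 = 78.0000
Deviations from mean: 6.0000, 5.0000, -13.0000, 3.0000, 12.0000, -13.0000
Σ(z_t−z̄)(z_{t+1}−z̄) = (30.0000) + (-65.0000) + (-39.0000) + (36.0000) + (-156.0000) = -194.0000
Denominator Σ(z_t−z̄)² = 552.0000
r_1 = -194.0000 / 552.0000 = -0.351

-0.351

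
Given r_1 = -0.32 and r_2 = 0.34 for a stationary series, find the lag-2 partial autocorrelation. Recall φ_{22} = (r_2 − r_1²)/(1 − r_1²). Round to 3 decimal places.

0.265

φ_{22} = (r_2 − r_1²) / (1 − r_1²)
r_1² = (-0.32)² = 0.1024
Numerator = 0.34 − 0.1024 = 0.2376; denominator = 1 − 0.1024 = 0.8976
φ_{22} = 0.2376 / 0.8976 = 0.265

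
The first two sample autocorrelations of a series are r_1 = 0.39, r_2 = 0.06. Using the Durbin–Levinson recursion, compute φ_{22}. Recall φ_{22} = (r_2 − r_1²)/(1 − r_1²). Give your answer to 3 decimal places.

-0.109

φ_{22} = (r_2 − r_1²) / (1 − r_1²)
r_1² = (0.39)² = 0.1521
Numerator = 0.06 − 0.1521 = -0.0921; denominator = 1 − 0.1521 = 0.8479
φ_{22} = -0.0921 / 0.8479 = -0.109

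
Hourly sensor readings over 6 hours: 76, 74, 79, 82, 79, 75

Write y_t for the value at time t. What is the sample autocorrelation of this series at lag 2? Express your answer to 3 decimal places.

-0.593

Mean ȳ = (76 + 74 + 79 + 82 + 79 + 75)/6 = 77.5000
Numerator Σ_{t=1}^{4}(y_t−ȳ)(y_{t+2}−ȳ) = -27.0000
Denominator Σ(y_t−ȳ)² = 45.5000
r_2 = -27.0000 / 45.5000 = -0.593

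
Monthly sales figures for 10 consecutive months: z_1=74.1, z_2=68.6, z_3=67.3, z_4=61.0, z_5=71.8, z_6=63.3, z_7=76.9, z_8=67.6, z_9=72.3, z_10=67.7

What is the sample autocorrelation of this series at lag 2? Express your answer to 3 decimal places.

Mean z̄ = (74.1 + 68.6 + 67.3 + 61.0 + 71.8 + 63.3 + 76.9 + 67.6 + 72.3 + 67.7)/10 = 69.0600
Numerator Σ_{t=1}^{8}(z_t−z̄)(z_{t+2}−z̄) = 93.7188
Denominator Σ(z_t−z̄)² = 210.3040
r_2 = 93.7188 / 210.3040 = 0.446

0.446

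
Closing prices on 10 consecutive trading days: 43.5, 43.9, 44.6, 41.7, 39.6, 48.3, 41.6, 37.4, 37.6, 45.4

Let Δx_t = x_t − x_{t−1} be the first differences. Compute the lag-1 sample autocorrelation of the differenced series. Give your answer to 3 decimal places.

-0.198

First differences Δx: 0.4, 0.7, -2.9, -2.1, 8.7, -6.7, -4.2, 0.2, 7.8
Mean of differences = 0.2111
Numerator Σ(Δx_t−Δx̄)(Δx_{t+1}−Δx̄) = -42.0746
Denominator Σ(Δx_t−Δx̄)² = 212.1689
r_1(Δx) = -42.0746 / 212.1689 = -0.198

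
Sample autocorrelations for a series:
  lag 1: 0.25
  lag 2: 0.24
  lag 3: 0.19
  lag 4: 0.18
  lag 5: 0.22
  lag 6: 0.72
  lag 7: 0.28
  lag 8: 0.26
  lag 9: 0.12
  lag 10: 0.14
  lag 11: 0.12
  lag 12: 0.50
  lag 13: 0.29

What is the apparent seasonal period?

The largest autocorrelation is r_6 = 0.72, with a weaker echo at lag 12 (0.50); the remaining lags stay at or below 0.29.
The dominant spike at lag 6 indicates a seasonal period of 6.

6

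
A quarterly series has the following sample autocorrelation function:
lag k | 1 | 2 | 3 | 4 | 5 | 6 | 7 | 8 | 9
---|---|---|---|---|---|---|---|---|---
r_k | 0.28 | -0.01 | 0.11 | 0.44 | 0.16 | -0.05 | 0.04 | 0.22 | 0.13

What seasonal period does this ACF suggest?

The largest autocorrelation is r_4 = 0.44; the remaining lags stay at or below 0.28.
The dominant spike at lag 4 indicates a seasonal period of 4.

4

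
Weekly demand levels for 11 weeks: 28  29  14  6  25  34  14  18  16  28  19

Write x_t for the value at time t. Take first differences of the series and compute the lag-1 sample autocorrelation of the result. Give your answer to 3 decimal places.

First differences Δx: 1, -15, -8, 19, 9, -20, 4, -2, 12, -9
Mean of differences = -0.9000
Numerator Σ(Δx_t−Δx̄)(Δx_{t+1}−Δx̄) = -277.7100
Denominator Σ(Δx_t−Δx̄)² = 1368.9000
r_1(Δx) = -277.7100 / 1368.9000 = -0.203

-0.203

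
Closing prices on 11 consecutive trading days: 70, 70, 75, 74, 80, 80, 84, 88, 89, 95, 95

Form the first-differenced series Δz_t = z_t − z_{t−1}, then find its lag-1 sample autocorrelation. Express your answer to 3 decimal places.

-0.785

First differences Δz: 0, 5, -1, 6, 0, 4, 4, 1, 6, 0
Mean of differences = 2.5000
Numerator Σ(Δz_t−Δz̄)(Δz_{t+1}−Δz̄) = -53.7500
Denominator Σ(Δz_t−Δz̄)² = 68.5000
r_1(Δz) = -53.7500 / 68.5000 = -0.785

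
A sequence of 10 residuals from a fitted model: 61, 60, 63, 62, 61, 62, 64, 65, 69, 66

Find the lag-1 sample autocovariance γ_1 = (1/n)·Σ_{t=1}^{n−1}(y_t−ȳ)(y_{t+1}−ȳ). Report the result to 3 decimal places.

Mean ȳ = (61 + 60 + 63 + 62 + 61 + 62 + 64 + 65 + 69 + 66)/10 = 63.3000
Σ_{t=1}^{9}(y_t−ȳ)(y_{t+1}−ȳ) = 40.3100
γ_1 = 40.3100 / 10 = 4.031

4.031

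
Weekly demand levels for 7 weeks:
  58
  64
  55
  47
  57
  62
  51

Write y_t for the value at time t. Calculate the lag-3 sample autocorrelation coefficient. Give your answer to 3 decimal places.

0.148

Mean ȳ = (58 + 64 + 55 + 47 + 57 + 62 + 51)/7 = 56.2857
Σ(y_t−ȳ)(y_{t+3}−ȳ) = (-15.9184) + (5.5102) + (-7.3469) + (49.0816) = 31.3265
Denominator Σ(y_t−ȳ)² = 211.4286
r_3 = 31.3265 / 211.4286 = 0.148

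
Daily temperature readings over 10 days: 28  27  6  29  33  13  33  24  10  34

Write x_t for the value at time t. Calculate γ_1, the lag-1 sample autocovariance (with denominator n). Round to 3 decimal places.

-43.019

Mean x̄ = (28 + 27 + 6 + 29 + 33 + 13 + 33 + 24 + 10 + 34)/10 = 23.7000
Σ_{t=1}^{9}(x_t−x̄)(x_{t+1}−x̄) = -430.1900
γ_1 = -430.1900 / 10 = -43.019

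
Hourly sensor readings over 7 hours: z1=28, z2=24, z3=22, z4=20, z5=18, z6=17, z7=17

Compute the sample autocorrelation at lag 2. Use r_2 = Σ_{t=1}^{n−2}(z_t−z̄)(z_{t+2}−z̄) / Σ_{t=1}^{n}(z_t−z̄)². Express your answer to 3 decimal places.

Mean z̄ = (28 + 24 + 22 + 20 + 18 + 17 + 17)/7 = 20.8571
Deviations from mean: 7.1429, 3.1429, 1.1429, -0.8571, -2.8571, -3.8571, -3.8571
Σ(z_t−z̄)(z_{t+2}−z̄) = (8.1633) + (-2.6939) + (-3.2653) + (3.3061) + (11.0204) = 16.5306
Denominator Σ(z_t−z̄)² = 100.8571
r_2 = 16.5306 / 100.8571 = 0.164

0.164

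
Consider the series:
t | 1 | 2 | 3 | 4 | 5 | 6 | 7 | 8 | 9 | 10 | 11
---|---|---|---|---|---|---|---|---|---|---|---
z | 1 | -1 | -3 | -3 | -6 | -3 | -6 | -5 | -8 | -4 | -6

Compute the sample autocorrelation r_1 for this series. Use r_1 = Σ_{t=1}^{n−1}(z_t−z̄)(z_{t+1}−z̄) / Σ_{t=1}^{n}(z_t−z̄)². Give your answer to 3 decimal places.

0.288

Mean z̄ = (1 − 1 − 3 − 3 − 6 − 3 − 6 − 5 − 8 − 4 − 6)/11 = -4.0000
Numerator Σ_{t=1}^{10}(z_t−z̄)(z_{t+1}−z̄) = 19.0000
Denominator Σ(z_t−z̄)² = 66.0000
r_1 = 19.0000 / 66.0000 = 0.288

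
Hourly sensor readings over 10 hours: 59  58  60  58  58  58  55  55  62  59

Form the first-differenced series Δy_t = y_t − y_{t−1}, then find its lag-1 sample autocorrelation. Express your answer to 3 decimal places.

First differences Δy: -1, 2, -2, 0, 0, -3, 0, 7, -3
Mean of differences = 0.0000
Numerator Σ(Δy_t−Δȳ)(Δy_{t+1}−Δȳ) = -27.0000
Denominator Σ(Δy_t−Δȳ)² = 76.0000
r_1(Δy) = -27.0000 / 76.0000 = -0.355

-0.355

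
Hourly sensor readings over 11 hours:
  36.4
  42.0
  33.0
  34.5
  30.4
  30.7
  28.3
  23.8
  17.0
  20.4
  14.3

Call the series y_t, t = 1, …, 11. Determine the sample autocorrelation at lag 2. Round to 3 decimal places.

0.453

Mean ȳ = (36.4 + 42.0 + 33.0 + 34.5 + 30.4 + 30.7 + 28.3 + 23.8 + 17.0 + 20.4 + 14.3)/11 = 28.2545
Numerator Σ_{t=1}^{9}(y_t−ȳ)(y_{t+2}−ȳ) = 330.6877
Denominator Σ(y_t−ȳ)² = 730.3273
r_2 = 330.6877 / 730.3273 = 0.453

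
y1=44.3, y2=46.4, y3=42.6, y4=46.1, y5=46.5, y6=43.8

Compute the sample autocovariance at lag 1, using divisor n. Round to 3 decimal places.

Mean ȳ = (44.3 + 46.4 + 42.6 + 46.1 + 46.5 + 43.8)/6 = 44.9500
Σ_{t=1}^{5}(y_t−ȳ)(y_{t+1}−ȳ) = -7.0525
γ_1 = -7.0525 / 6 = -1.175

-1.175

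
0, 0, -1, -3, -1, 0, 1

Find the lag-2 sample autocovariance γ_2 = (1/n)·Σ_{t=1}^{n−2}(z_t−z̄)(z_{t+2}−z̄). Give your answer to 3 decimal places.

Mean z̄ = (0 + 0 − 1 − 3 − 1 + 0 + 1)/7 = -0.5714
Σ_{t=1}^{5}(z_t−z̄)(z_{t+2}−z̄) = -3.5102
γ_2 = -3.5102 / 7 = -0.501

-0.501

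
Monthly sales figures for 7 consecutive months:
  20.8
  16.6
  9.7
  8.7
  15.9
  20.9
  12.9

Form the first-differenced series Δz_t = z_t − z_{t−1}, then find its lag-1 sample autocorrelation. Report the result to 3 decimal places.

0.145

First differences Δz: -4.2, -6.9, -1.0, 7.2, 5.0, -8.0
Mean of differences = -1.3167
Numerator Σ(Δz_t−Δz̄)(Δz_{t+1}−Δz̄) = 28.6081
Denominator Σ(Δz_t−Δz̄)² = 196.6883
r_1(Δz) = 28.6081 / 196.6883 = 0.145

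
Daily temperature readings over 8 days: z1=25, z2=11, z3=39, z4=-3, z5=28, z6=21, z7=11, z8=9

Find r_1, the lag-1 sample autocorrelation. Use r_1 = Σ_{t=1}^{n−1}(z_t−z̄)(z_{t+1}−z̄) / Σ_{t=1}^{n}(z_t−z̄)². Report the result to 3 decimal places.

-0.637

Mean z̄ = (25 + 11 + 39 − 3 + 28 + 21 + 11 + 9)/8 = 17.6250
Deviations from mean: 7.3750, -6.6250, 21.3750, -20.6250, 10.3750, 3.3750, -6.6250, -8.6250
Σ(z_t−z̄)(z_{t+1}−z̄) = (-48.8594) + (-141.6094) + (-440.8594) + (-213.9844) + (35.0156) + (-22.3594) + (57.1406) = -775.5156
Denominator Σ(z_t−z̄)² = 1217.8750
r_1 = -775.5156 / 1217.8750 = -0.637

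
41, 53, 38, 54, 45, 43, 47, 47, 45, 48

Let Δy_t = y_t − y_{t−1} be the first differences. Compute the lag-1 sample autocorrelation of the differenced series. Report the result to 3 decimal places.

First differences Δy: 12, -15, 16, -9, -2, 4, 0, -2, 3
Mean of differences = 0.7778
Numerator Σ(Δy_t−Δȳ)(Δy_{t+1}−Δȳ) = -554.3827
Denominator Σ(Δy_t−Δȳ)² = 733.5556
r_1(Δy) = -554.3827 / 733.5556 = -0.756

-0.756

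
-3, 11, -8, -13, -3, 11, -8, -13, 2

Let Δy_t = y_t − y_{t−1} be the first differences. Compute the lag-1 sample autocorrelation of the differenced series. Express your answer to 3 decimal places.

First differences Δy: 14, -19, -5, 10, 14, -19, -5, 15
Mean of differences = 0.6250
Numerator Σ(Δy_t−Δȳ)(Δy_{t+1}−Δȳ) = -312.3906
Denominator Σ(Δy_t−Δȳ)² = 1485.8750
r_1(Δy) = -312.3906 / 1485.8750 = -0.210

-0.210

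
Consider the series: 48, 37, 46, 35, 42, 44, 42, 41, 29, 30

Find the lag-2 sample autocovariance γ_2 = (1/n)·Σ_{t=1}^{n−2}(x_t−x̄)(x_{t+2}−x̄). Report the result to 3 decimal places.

Mean x̄ = (48 + 37 + 46 + 35 + 42 + 44 + 42 + 41 + 29 + 30)/10 = 39.4000
Σ_{t=1}^{8}(x_t−x̄)(x_{t+2}−x̄) = 36.2800
γ_2 = 36.2800 / 10 = 3.628

3.628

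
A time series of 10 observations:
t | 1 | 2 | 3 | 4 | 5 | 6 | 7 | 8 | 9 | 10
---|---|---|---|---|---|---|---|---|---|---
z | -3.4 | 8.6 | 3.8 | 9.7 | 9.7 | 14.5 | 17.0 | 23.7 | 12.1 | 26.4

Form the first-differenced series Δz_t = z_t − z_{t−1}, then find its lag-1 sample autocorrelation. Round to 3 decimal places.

First differences Δz: 12.0, -4.8, 5.9, 0.0, 4.8, 2.5, 6.7, -11.6, 14.3
Mean of differences = 3.3111
Numerator Σ(Δz_t−Δz̄)(Δz_{t+1}−Δz̄) = -323.3223
Denominator Σ(Δz_t−Δz̄)² = 516.4089
r_1(Δz) = -323.3223 / 516.4089 = -0.626

-0.626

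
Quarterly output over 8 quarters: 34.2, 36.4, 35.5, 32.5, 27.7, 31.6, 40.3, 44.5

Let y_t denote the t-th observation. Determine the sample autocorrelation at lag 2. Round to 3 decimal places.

Mean ȳ = (34.2 + 36.4 + 35.5 + 32.5 + 27.7 + 31.6 + 40.3 + 44.5)/8 = 35.3375
Deviations from mean: -1.1375, 1.0625, 0.1625, -2.8375, -7.6375, -3.7375, 4.9625, 9.1625
Numerator Σ_{t=1}^{6}(y_t−ȳ)(y_{t+2}−ȳ) = -65.9816
Denominator Σ(y_t−ȳ)² = 191.3788
r_2 = -65.9816 / 191.3788 = -0.345

-0.345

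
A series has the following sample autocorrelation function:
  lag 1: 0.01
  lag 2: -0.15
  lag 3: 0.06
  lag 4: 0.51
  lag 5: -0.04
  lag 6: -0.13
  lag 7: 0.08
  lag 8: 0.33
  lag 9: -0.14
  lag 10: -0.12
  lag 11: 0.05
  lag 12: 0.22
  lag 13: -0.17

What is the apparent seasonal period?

4

The largest autocorrelation is r_4 = 0.51, with weaker echoes at lags 8 (0.33) and 12 (0.22); the remaining lags stay at or below 0.08.
The dominant spike at lag 4 indicates a seasonal period of 4.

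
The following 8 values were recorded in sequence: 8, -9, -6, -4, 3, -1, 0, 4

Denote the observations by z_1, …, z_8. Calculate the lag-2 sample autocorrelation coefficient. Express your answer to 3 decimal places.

-0.163

Mean z̄ = (8 − 9 − 6 − 4 + 3 − 1 + 0 + 4)/8 = -0.6250
Deviations from mean: 8.6250, -8.3750, -5.3750, -3.3750, 3.6250, -0.3750, 0.6250, 4.6250
Numerator Σ_{t=1}^{6}(z_t−z̄)(z_{t+2}−z̄) = -35.7813
Denominator Σ(z_t−z̄)² = 219.8750
r_2 = -35.7813 / 219.8750 = -0.163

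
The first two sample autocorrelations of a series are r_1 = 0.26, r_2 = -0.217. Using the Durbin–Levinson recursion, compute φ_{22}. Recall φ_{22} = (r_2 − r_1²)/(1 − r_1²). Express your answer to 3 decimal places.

-0.305

φ_{22} = (r_2 − r_1²) / (1 − r_1²)
r_1² = (0.26)² = 0.0676
Numerator = -0.217 − 0.0676 = -0.2846; denominator = 1 − 0.0676 = 0.9324
φ_{22} = -0.2846 / 0.9324 = -0.305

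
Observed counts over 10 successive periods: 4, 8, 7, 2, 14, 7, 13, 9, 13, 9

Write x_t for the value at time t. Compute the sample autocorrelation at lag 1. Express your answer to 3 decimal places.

-0.229

Mean x̄ = (4 + 8 + 7 + 2 + 14 + 7 + 13 + 9 + 13 + 9)/10 = 8.6000
Numerator Σ_{t=1}^{9}(x_t−x̄)(x_{t+1}−x̄) = -31.7600
Denominator Σ(x_t−x̄)² = 138.4000
r_1 = -31.7600 / 138.4000 = -0.229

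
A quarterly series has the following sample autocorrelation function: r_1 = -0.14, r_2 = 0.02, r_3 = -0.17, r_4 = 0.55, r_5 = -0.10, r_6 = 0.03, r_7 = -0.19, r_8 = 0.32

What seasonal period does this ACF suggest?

4

The largest autocorrelation is r_4 = 0.55, with a weaker echo at lag 8 (0.32); the remaining lags stay at or below 0.03.
The dominant spike at lag 4 indicates a seasonal period of 4.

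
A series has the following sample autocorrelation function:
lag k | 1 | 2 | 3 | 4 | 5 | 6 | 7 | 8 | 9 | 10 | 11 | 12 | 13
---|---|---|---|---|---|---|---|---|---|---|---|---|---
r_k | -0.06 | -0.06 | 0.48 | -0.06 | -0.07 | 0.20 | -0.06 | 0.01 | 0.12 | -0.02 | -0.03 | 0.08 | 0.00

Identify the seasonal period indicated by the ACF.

3

The largest autocorrelation is r_3 = 0.48, with a weaker echo at lag 6 (0.20); the remaining lags stay at or below 0.12.
The dominant spike at lag 3 indicates a seasonal period of 3.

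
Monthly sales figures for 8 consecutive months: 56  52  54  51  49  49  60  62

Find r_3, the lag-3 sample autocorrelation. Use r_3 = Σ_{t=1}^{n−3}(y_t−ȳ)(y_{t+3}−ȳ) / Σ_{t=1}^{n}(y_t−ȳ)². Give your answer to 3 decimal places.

Mean ȳ = (56 + 52 + 54 + 51 + 49 + 49 + 60 + 62)/8 = 54.1250
Deviations from mean: 1.8750, -2.1250, -0.1250, -3.1250, -5.1250, -5.1250, 5.8750, 7.8750
Numerator Σ_{t=1}^{5}(y_t−ȳ)(y_{t+3}−ȳ) = -53.0469
Denominator Σ(y_t−ȳ)² = 166.8750
r_3 = -53.0469 / 166.8750 = -0.318

-0.318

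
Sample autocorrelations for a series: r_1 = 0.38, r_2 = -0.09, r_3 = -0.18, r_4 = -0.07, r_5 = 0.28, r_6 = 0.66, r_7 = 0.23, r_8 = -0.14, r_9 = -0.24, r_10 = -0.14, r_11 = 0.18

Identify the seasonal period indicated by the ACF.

The largest autocorrelation is r_6 = 0.66; the remaining lags stay at or below 0.38.
The dominant spike at lag 6 indicates a seasonal period of 6.

6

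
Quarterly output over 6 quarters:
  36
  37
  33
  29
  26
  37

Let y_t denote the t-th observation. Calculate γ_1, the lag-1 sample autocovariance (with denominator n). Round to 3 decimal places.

2.000

Mean ȳ = (36 + 37 + 33 + 29 + 26 + 37)/6 = 33.0000
Σ_{t=1}^{5}(y_t−ȳ)(y_{t+1}−ȳ) = 12.0000
γ_1 = 12.0000 / 6 = 2.000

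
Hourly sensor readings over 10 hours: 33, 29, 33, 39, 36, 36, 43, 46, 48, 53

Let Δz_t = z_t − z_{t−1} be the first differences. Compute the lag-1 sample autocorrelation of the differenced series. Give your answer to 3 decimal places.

-0.169

First differences Δz: -4, 4, 6, -3, 0, 7, 3, 2, 5
Mean of differences = 2.2222
Numerator Σ(Δz_t−Δz̄)(Δz_{t+1}−Δz̄) = -20.1605
Denominator Σ(Δz_t−Δz̄)² = 119.5556
r_1(Δz) = -20.1605 / 119.5556 = -0.169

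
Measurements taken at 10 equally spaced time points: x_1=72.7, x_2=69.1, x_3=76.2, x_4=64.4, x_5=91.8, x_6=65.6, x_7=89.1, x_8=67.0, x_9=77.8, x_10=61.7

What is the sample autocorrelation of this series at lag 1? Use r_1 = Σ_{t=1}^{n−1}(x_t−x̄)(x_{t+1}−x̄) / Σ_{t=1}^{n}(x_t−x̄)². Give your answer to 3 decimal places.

-0.681

Mean x̄ = (72.7 + 69.1 + 76.2 + 64.4 + 91.8 + 65.6 + 89.1 + 67.0 + 77.8 + 61.7)/10 = 73.5400
Numerator Σ_{t=1}^{9}(x_t−x̄)(x_{t+1}−x̄) = -647.8816
Denominator Σ(x_t−x̄)² = 950.7240
r_1 = -647.8816 / 950.7240 = -0.681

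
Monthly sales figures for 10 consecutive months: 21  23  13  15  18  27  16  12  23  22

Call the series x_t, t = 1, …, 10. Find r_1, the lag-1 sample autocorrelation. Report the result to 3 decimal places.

Mean x̄ = (21 + 23 + 13 + 15 + 18 + 27 + 16 + 12 + 23 + 22)/10 = 19.0000
Numerator Σ_{t=1}^{9}(x_t−x̄)(x_{t+1}−x̄) = -15.0000
Denominator Σ(x_t−x̄)² = 220.0000
r_1 = -15.0000 / 220.0000 = -0.068

-0.068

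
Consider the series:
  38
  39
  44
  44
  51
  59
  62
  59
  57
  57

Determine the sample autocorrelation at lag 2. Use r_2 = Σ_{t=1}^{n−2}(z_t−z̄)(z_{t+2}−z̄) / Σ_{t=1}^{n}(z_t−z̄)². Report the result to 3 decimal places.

0.406

Mean z̄ = (38 + 39 + 44 + 44 + 51 + 59 + 62 + 59 + 57 + 57)/10 = 51.0000
Numerator Σ_{t=1}^{8}(z_t−z̄)(z_{t+2}−z̄) = 297.0000
Denominator Σ(z_t−z̄)² = 732.0000
r_2 = 297.0000 / 732.0000 = 0.406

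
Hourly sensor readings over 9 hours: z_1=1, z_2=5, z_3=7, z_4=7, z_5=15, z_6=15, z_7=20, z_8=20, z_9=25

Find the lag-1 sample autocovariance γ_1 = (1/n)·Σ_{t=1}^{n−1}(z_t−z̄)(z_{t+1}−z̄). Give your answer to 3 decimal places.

35.390

Mean z̄ = (1 + 5 + 7 + 7 + 15 + 15 + 20 + 20 + 25)/9 = 12.7778
Σ_{t=1}^{8}(z_t−z̄)(z_{t+1}−z̄) = 318.5062
γ_1 = 318.5062 / 9 = 35.390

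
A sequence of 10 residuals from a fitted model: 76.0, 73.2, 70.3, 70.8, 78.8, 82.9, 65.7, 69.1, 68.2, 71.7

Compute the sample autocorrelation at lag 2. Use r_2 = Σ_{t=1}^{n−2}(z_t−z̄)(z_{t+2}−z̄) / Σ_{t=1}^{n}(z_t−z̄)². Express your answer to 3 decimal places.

-0.356

Mean z̄ = (76.0 + 73.2 + 70.3 + 70.8 + 78.8 + 82.9 + 65.7 + 69.1 + 68.2 + 71.7)/10 = 72.6700
Numerator Σ_{t=1}^{8}(z_t−z̄)(z_{t+2}−z̄) = -87.1698
Denominator Σ(z_t−z̄)² = 244.9610
r_2 = -87.1698 / 244.9610 = -0.356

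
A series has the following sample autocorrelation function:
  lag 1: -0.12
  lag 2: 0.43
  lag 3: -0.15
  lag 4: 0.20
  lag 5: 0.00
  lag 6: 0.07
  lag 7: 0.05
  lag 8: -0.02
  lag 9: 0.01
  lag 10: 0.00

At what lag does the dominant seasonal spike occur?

2

The largest autocorrelation is r_2 = 0.43, with a weaker echo at lag 4 (0.20); the remaining lags stay at or below 0.07.
The dominant spike at lag 2 indicates a seasonal period of 2.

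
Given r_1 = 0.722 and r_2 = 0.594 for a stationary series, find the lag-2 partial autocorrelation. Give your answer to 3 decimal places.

0.152

φ_{22} = (r_2 − r_1²) / (1 − r_1²)
r_1² = (0.722)² = 0.521284
Numerator = 0.594 − 0.5213 = 0.0727; denominator = 1 − 0.5213 = 0.4787
φ_{22} = 0.0727 / 0.4787 = 0.152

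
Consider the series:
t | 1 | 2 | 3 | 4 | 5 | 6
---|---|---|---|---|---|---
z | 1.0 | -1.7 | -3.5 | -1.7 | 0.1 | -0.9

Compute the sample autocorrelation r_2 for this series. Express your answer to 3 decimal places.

Mean z̄ = (1.0 − 1.7 − 3.5 − 1.7 + 0.1 − 0.9)/6 = -1.1167
Deviations from mean: 2.1167, -0.5833, -2.3833, -0.5833, 1.2167, 0.2167
Σ(z_t−z̄)(z_{t+2}−z̄) = (-5.0447) + (0.3403) + (-2.8997) + (-0.1264) = -7.7306
Denominator Σ(z_t−z̄)² = 12.3683
r_2 = -7.7306 / 12.3683 = -0.625

-0.625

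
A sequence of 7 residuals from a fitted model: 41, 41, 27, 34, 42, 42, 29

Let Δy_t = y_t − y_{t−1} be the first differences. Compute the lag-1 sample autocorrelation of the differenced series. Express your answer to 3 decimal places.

-0.097

First differences Δy: 0, -14, 7, 8, 0, -13
Mean of differences = -2.0000
Numerator Σ(Δy_t−Δȳ)(Δy_{t+1}−Δȳ) = -44.0000
Denominator Σ(Δy_t−Δȳ)² = 454.0000
r_1(Δy) = -44.0000 / 454.0000 = -0.097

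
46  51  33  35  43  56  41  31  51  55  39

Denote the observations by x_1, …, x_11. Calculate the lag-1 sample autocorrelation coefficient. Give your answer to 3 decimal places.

-0.043

Mean x̄ = (46 + 51 + 33 + 35 + 43 + 56 + 41 + 31 + 51 + 55 + 39)/11 = 43.7273
Numerator Σ_{t=1}^{10}(x_t−x̄)(x_{t+1}−x̄) = -33.0744
Denominator Σ(x_t−x̄)² = 772.1818
r_1 = -33.0744 / 772.1818 = -0.043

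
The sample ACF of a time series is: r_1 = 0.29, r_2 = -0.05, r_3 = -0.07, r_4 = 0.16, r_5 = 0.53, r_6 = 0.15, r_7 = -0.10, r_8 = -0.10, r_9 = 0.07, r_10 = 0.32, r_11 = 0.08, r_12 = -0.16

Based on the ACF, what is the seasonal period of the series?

The largest autocorrelation is r_5 = 0.53, with a weaker echo at lag 10 (0.32); the remaining lags stay at or below 0.29.
The dominant spike at lag 5 indicates a seasonal period of 5.

5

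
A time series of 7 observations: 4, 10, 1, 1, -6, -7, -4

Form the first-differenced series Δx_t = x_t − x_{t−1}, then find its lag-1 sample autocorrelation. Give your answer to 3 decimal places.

-0.450

First differences Δx: 6, -9, 0, -7, -1, 3
Mean of differences = -1.3333
Numerator Σ(Δx_t−Δx̄)(Δx_{t+1}−Δx̄) = -74.4444
Denominator Σ(Δx_t−Δx̄)² = 165.3333
r_1(Δx) = -74.4444 / 165.3333 = -0.450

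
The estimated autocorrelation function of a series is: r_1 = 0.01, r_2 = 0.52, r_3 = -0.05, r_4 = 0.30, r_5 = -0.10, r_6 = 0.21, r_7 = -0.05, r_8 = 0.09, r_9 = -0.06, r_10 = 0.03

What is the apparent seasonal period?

The largest autocorrelation is r_2 = 0.52, with weaker echoes at lags 4 (0.30) and 6 (0.21); the remaining lags stay at or below 0.09.
The dominant spike at lag 2 indicates a seasonal period of 2.

2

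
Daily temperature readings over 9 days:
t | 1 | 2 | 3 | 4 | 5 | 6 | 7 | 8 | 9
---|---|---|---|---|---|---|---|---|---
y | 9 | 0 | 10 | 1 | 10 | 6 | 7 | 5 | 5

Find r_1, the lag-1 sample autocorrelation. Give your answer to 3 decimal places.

-0.785

Mean ȳ = (9 + 0 + 10 + 1 + 10 + 6 + 7 + 5 + 5)/9 = 5.8889
Numerator Σ_{t=1}^{8}(y_t−ȳ)(y_{t+1}−ȳ) = -82.3457
Denominator Σ(y_t−ȳ)² = 104.8889
r_1 = -82.3457 / 104.8889 = -0.785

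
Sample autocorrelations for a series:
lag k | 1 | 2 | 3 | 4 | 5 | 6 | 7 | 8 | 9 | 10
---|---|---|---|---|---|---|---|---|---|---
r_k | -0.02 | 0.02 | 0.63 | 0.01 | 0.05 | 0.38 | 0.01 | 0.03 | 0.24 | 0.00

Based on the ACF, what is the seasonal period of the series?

3

The largest autocorrelation is r_3 = 0.63, with weaker echoes at lags 6 (0.38) and 9 (0.24); the remaining lags stay at or below 0.05.
The dominant spike at lag 3 indicates a seasonal period of 3.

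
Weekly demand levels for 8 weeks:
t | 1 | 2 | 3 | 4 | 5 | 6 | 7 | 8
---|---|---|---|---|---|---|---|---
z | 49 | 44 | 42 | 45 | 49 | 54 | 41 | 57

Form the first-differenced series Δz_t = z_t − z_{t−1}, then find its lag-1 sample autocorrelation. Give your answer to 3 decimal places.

-0.475

First differences Δz: -5, -2, 3, 4, 5, -13, 16
Mean of differences = 1.1429
Numerator Σ(Δz_t−Δz̄)(Δz_{t+1}−Δz̄) = -234.8776
Denominator Σ(Δz_t−Δz̄)² = 494.8571
r_1(Δz) = -234.8776 / 494.8571 = -0.475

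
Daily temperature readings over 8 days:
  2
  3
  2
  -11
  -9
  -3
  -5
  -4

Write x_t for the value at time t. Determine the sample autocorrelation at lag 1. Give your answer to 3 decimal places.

Mean x̄ = (2 + 3 + 2 − 11 − 9 − 3 − 5 − 4)/8 = -3.1250
Σ(x_t−x̄)(x_{t+1}−x̄) = (31.3906) + (31.3906) + (-40.3594) + (46.2656) + (-0.7344) + (-0.2344) + (1.6406) = 69.3594
Denominator Σ(x_t−x̄)² = 190.8750
r_1 = 69.3594 / 190.8750 = 0.363

0.363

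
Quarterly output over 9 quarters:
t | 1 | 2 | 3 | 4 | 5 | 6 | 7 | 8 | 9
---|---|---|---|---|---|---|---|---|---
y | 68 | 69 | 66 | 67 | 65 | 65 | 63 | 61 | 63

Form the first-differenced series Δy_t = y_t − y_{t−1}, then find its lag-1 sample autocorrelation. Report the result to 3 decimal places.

First differences Δy: 1, -3, 1, -2, 0, -2, -2, 2
Mean of differences = -0.6250
Numerator Σ(Δy_t−Δȳ)(Δy_{t+1}−Δȳ) = -13.3906
Denominator Σ(Δy_t−Δȳ)² = 23.8750
r_1(Δy) = -13.3906 / 23.8750 = -0.561

-0.561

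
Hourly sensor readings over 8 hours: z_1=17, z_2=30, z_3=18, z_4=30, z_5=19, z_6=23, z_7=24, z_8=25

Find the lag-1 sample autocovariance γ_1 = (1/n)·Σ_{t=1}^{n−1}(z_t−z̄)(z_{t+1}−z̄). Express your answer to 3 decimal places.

Mean z̄ = (17 + 30 + 18 + 30 + 19 + 23 + 24 + 25)/8 = 23.2500
Σ_{t=1}^{7}(z_t−z̄)(z_{t+1}−z̄) = -139.5625
γ_1 = -139.5625 / 8 = -17.445

-17.445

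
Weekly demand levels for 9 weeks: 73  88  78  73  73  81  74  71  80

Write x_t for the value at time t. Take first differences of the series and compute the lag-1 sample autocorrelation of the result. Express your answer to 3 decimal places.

First differences Δx: 15, -10, -5, 0, 8, -7, -3, 9
Mean of differences = 0.8750
Numerator Σ(Δx_t−Δx̄)(Δx_{t+1}−Δx̄) = -147.8906
Denominator Σ(Δx_t−Δx̄)² = 546.8750
r_1(Δx) = -147.8906 / 546.8750 = -0.270

-0.270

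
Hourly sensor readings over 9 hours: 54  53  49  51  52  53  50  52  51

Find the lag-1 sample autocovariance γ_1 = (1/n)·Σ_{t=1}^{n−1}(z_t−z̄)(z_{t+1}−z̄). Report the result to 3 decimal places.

Mean z̄ = (54 + 53 + 49 + 51 + 52 + 53 + 50 + 52 + 51)/9 = 51.6667
Σ_{t=1}^{8}(z_t−z̄)(z_{t+1}−z̄) = -1.4444
γ_1 = -1.4444 / 9 = -0.160

-0.160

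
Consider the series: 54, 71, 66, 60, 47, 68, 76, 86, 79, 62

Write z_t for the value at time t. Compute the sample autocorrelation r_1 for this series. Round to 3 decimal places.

0.337

Mean z̄ = (54 + 71 + 66 + 60 + 47 + 68 + 76 + 86 + 79 + 62)/10 = 66.9000
Numerator Σ_{t=1}^{9}(z_t−z̄)(z_{t+1}−z̄) = 420.6900
Denominator Σ(z_t−z̄)² = 1246.9000
r_1 = 420.6900 / 1246.9000 = 0.337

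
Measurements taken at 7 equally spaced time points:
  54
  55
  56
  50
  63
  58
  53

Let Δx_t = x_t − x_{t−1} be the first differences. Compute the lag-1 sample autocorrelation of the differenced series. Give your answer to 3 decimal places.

First differences Δx: 1, 1, -6, 13, -5, -5
Mean of differences = -0.1667
Numerator Σ(Δx_t−Δx̄)(Δx_{t+1}−Δx̄) = -122.5278
Denominator Σ(Δx_t−Δx̄)² = 256.8333
r_1(Δx) = -122.5278 / 256.8333 = -0.477

-0.477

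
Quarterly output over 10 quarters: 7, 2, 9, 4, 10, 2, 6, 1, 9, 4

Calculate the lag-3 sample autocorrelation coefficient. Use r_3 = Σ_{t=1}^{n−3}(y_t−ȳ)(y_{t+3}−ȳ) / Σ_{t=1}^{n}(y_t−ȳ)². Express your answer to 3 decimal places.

Mean ȳ = (7 + 2 + 9 + 4 + 10 + 2 + 6 + 1 + 9 + 4)/10 = 5.4000
Numerator Σ_{t=1}^{7}(y_t−ȳ)(y_{t+3}−ȳ) = -64.2800
Denominator Σ(y_t−ȳ)² = 96.4000
r_3 = -64.2800 / 96.4000 = -0.667

-0.667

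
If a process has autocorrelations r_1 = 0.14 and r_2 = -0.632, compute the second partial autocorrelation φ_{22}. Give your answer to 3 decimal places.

φ_{22} = (r_2 − r_1²) / (1 − r_1²)
r_1² = (0.14)² = 0.0196
Numerator = -0.632 − 0.0196 = -0.6516; denominator = 1 − 0.0196 = 0.9804
φ_{22} = -0.6516 / 0.9804 = -0.665

-0.665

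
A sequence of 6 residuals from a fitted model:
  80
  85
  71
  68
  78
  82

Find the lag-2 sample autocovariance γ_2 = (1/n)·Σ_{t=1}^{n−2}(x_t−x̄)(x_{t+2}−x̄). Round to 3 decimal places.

Mean x̄ = (80 + 85 + 71 + 68 + 78 + 82)/6 = 77.3333
Deviations: 2.6667, 7.6667, -6.3333, -9.3333, 0.6667, 4.6667
Σ_{t=1}^{4}(x_t−x̄)(x_{t+2}−x̄) = -136.2222
γ_2 = -136.2222 / 6 = -22.704

-22.704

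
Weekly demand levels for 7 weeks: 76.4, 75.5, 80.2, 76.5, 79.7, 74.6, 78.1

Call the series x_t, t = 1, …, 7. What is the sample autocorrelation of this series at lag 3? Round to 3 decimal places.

-0.451

Mean x̄ = (76.4 + 75.5 + 80.2 + 76.5 + 79.7 + 74.6 + 78.1)/7 = 77.2857
Deviations from mean: -0.8857, -1.7857, 2.9143, -0.7857, 2.4143, -2.6857, 0.8143
Σ(x_t−x̄)(x_{t+3}−x̄) = (0.6959) + (-4.3112) + (-7.8269) + (-0.6398) = -12.0820
Denominator Σ(x_t−x̄)² = 26.7886
r_3 = -12.0820 / 26.7886 = -0.451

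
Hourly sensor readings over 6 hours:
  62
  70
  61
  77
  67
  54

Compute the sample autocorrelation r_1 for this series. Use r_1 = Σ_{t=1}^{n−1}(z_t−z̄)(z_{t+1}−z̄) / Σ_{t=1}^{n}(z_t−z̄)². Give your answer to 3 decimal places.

-0.262

Mean z̄ = (62 + 70 + 61 + 77 + 67 + 54)/6 = 65.1667
Deviations from mean: -3.1667, 4.8333, -4.1667, 11.8333, 1.8333, -11.1667
Numerator Σ_{t=1}^{5}(z_t−z̄)(z_{t+1}−z̄) = -83.5278
Denominator Σ(z_t−z̄)² = 318.8333
r_1 = -83.5278 / 318.8333 = -0.262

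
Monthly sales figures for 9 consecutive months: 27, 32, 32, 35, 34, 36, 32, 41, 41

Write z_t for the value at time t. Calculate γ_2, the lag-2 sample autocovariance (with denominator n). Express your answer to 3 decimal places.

Mean z̄ = (27 + 32 + 32 + 35 + 34 + 36 + 32 + 41 + 41)/9 = 34.4444
Σ_{t=1}^{7}(z_t−z̄)(z_{t+2}−z̄) = 14.0494
γ_2 = 14.0494 / 9 = 1.561

1.561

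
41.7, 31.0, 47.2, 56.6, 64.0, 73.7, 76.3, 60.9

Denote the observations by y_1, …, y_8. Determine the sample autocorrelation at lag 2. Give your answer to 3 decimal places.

Mean ȳ = (41.7 + 31.0 + 47.2 + 56.6 + 64.0 + 73.7 + 76.3 + 60.9)/8 = 56.4250
Deviations from mean: -14.7250, -25.4250, -9.2250, 0.1750, 7.5750, 17.2750, 19.8750, 4.4750
Numerator Σ_{t=1}^{6}(y_t−ȳ)(y_{t+2}−ȳ) = 292.3913
Denominator Σ(y_t−ȳ)² = 1719.2350
r_2 = 292.3913 / 1719.2350 = 0.170

0.170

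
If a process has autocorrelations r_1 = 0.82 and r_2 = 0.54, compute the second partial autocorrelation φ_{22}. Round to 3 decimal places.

-0.404

φ_{22} = (r_2 − r_1²) / (1 − r_1²)
r_1² = (0.82)² = 0.6724
Numerator = 0.54 − 0.6724 = -0.1324; denominator = 1 − 0.6724 = 0.3276
φ_{22} = -0.1324 / 0.3276 = -0.404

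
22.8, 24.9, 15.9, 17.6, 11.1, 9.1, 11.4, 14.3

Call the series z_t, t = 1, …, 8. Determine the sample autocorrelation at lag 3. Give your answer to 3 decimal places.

-0.141

Mean z̄ = (22.8 + 24.9 + 15.9 + 17.6 + 11.1 + 9.1 + 11.4 + 14.3)/8 = 15.8875
Deviations from mean: 6.9125, 9.0125, 0.0125, 1.7125, -4.7875, -6.7875, -4.4875, -1.5875
Σ(z_t−z̄)(z_{t+3}−z̄) = (11.8377) + (-43.1473) + (-0.0848) + (-7.6848) + (7.6002) = -31.4792
Denominator Σ(z_t−z̄)² = 223.5888
r_3 = -31.4792 / 223.5888 = -0.141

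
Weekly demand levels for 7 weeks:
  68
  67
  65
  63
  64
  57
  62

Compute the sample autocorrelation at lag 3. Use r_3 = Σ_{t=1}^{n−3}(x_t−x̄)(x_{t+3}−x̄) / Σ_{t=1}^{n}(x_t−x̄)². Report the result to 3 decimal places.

-0.120

Mean x̄ = (68 + 67 + 65 + 63 + 64 + 57 + 62)/7 = 63.7143
Deviations from mean: 4.2857, 3.2857, 1.2857, -0.7143, 0.2857, -6.7143, -1.7143
Numerator Σ_{t=1}^{4}(x_t−x̄)(x_{t+3}−x̄) = -9.5306
Denominator Σ(x_t−x̄)² = 79.4286
r_3 = -9.5306 / 79.4286 = -0.120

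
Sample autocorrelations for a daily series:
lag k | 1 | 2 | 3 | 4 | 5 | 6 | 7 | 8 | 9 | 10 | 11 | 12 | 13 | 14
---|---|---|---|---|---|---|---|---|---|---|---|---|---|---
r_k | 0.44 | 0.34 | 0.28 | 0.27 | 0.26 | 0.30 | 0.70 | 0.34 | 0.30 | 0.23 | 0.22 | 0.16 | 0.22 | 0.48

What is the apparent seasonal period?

The largest autocorrelation is r_7 = 0.70, with a weaker echo at lag 14 (0.48); the remaining lags stay at or below 0.44. The elevated value at lag 1 (0.44), dropping to 0.34 at lag 2, reflects decaying short-term dependence rather than seasonality.
The dominant spike at lag 7 indicates a seasonal period of 7.

7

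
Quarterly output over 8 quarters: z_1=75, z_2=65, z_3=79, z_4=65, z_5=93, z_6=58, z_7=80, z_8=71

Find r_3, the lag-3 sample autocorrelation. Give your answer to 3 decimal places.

-0.432

Mean z̄ = (75 + 65 + 79 + 65 + 93 + 58 + 80 + 71)/8 = 73.2500
Σ(z_t−z̄)(z_{t+3}−z̄) = (-14.4375) + (-162.9375) + (-87.6875) + (-55.6875) + (-44.4375) = -365.1875
Denominator Σ(z_t−z̄)² = 845.5000
r_3 = -365.1875 / 845.5000 = -0.432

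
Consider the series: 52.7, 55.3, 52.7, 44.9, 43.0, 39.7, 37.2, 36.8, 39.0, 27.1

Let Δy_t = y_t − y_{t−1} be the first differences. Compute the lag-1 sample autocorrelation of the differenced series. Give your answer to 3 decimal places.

-0.223

First differences Δy: 2.6, -2.6, -7.8, -1.9, -3.3, -2.5, -0.4, 2.2, -11.9
Mean of differences = -2.8444
Numerator Σ(Δy_t−Δȳ)(Δy_{t+1}−Δȳ) = -37.6553
Denominator Σ(Δy_t−Δȳ)² = 168.9022
r_1(Δy) = -37.6553 / 168.9022 = -0.223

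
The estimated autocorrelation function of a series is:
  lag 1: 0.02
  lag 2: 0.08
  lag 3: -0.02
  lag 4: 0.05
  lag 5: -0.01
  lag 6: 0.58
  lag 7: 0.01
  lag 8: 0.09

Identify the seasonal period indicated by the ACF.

The largest autocorrelation is r_6 = 0.58; the remaining lags stay at or below 0.09.
The dominant spike at lag 6 indicates a seasonal period of 6.

6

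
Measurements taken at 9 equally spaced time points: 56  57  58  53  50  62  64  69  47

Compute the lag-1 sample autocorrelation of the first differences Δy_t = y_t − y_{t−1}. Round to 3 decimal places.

First differences Δy: 1, 1, -5, -3, 12, 2, 5, -22
Mean of differences = -1.1250
Numerator Σ(Δy_t−Δȳ)(Δy_{t+1}−Δȳ) = -88.7656
Denominator Σ(Δy_t−Δȳ)² = 682.8750
r_1(Δy) = -88.7656 / 682.8750 = -0.130

-0.130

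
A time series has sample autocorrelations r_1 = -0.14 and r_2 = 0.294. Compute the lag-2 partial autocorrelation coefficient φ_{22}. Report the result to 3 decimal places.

0.280

φ_{22} = (r_2 − r_1²) / (1 − r_1²)
r_1² = (-0.14)² = 0.0196
Numerator = 0.294 − 0.0196 = 0.2744; denominator = 1 − 0.0196 = 0.9804
φ_{22} = 0.2744 / 0.9804 = 0.280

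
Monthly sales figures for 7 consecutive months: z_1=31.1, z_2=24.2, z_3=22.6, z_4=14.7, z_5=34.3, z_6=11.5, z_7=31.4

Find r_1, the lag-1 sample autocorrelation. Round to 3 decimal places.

-0.658

Mean z̄ = (31.1 + 24.2 + 22.6 + 14.7 + 34.3 + 11.5 + 31.4)/7 = 24.2571
Deviations from mean: 6.8429, -0.0571, -1.6571, -9.5571, 10.0429, -12.7571, 7.1429
Σ(z_t−z̄)(z_{t+1}−z̄) = (-0.3910) + (0.0947) + (15.8376) + (-95.9810) + (-128.1182) + (-91.1224) = -299.6804
Denominator Σ(z_t−z̄)² = 455.5371
r_1 = -299.6804 / 455.5371 = -0.658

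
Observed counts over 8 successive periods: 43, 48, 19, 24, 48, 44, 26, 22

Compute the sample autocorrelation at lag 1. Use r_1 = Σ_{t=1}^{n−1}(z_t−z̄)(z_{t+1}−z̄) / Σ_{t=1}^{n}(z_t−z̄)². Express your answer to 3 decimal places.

Mean z̄ = (43 + 48 + 19 + 24 + 48 + 44 + 26 + 22)/8 = 34.2500
Numerator Σ_{t=1}^{7}(z_t−z̄)(z_{t+1}−z̄) = 80.6875
Denominator Σ(z_t−z̄)² = 1105.5000
r_1 = 80.6875 / 1105.5000 = 0.073

0.073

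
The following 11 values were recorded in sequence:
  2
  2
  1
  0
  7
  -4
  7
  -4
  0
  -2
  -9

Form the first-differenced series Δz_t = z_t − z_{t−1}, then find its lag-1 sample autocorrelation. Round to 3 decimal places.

First differences Δz: 0, -1, -1, 7, -11, 11, -11, 4, -2, -7
Mean of differences = -1.1000
Numerator Σ(Δz_t−Δz̄)(Δz_{t+1}−Δz̄) = -368.6100
Denominator Σ(Δz_t−Δz̄)² = 470.9000
r_1(Δz) = -368.6100 / 470.9000 = -0.783

-0.783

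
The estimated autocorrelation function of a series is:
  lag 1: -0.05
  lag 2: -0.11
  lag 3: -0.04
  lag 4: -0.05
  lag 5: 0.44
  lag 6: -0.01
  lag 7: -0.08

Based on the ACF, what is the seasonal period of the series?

The largest autocorrelation is r_5 = 0.44; the remaining lags stay at or below -0.01.
The dominant spike at lag 5 indicates a seasonal period of 5.

5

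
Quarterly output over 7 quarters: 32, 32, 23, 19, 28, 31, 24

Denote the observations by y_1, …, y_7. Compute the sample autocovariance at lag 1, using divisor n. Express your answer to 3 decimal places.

Mean ȳ = (32 + 32 + 23 + 19 + 28 + 31 + 24)/7 = 27.0000
Σ_{t=1}^{6}(y_t−ȳ)(y_{t+1}−ȳ) = 21.0000
γ_1 = 21.0000 / 7 = 3.000

3.000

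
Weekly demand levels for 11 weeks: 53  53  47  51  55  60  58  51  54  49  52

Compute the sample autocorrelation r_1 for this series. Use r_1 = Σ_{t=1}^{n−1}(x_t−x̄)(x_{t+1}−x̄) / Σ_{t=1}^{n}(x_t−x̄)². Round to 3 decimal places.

Mean x̄ = (53 + 53 + 47 + 51 + 55 + 60 + 58 + 51 + 54 + 49 + 52)/11 = 53.0000
Numerator Σ_{t=1}^{10}(x_t−x̄)(x_{t+1}−x̄) = 45.0000
Denominator Σ(x_t−x̄)² = 140.0000
r_1 = 45.0000 / 140.0000 = 0.321

0.321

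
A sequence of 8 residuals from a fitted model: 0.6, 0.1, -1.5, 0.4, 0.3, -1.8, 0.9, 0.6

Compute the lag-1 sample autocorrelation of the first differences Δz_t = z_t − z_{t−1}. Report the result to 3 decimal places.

-0.477

First differences Δz: -0.5, -1.6, 1.9, -0.1, -2.1, 2.7, -0.3
Mean of differences = 0.0000
Numerator Σ(Δz_t−Δz̄)(Δz_{t+1}−Δz̄) = -8.7000
Denominator Σ(Δz_t−Δz̄)² = 18.2200
r_1(Δz) = -8.7000 / 18.2200 = -0.477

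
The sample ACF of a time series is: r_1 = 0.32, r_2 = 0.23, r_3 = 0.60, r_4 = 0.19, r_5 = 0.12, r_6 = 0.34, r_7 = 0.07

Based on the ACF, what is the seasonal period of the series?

3

The largest autocorrelation is r_3 = 0.60, with a weaker echo at lag 6 (0.34); the remaining lags stay at or below 0.32. The elevated value at lag 1 (0.32), dropping to 0.23 at lag 2, reflects decaying short-term dependence rather than seasonality.
The dominant spike at lag 3 indicates a seasonal period of 3.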